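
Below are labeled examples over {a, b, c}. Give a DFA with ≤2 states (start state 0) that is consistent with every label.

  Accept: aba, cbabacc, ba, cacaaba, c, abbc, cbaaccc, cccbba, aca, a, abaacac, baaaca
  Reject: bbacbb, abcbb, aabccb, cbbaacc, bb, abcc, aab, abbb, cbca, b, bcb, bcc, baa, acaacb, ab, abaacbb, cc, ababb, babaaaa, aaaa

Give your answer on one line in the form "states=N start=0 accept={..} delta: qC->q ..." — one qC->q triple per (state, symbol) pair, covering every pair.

Grow the machine one transition at a time. Run the examples from 0; the earliest place one falls off (shortest prefix, ties alphabetical) gets sent to the lowest-numbered state that keeps every Accept/Reject pair distinguishable — a pair clashes when both reach the same state with identical unread suffix — and to a fresh state only if none does.
a: 0a undefined. 0a->0: no, a/aaaa meet in 0. Open state 1: 0a->1.
b: 0b undefined. 0b->0: ok.
c: 0c undefined. 0c->0: no, ba/cbca meet in 1. 0c->1: ok.
aa: 1a undefined. 1a->0: ok.
ab: 1b undefined. 1b->0: ok.
ac: 1c undefined. 1c->0: ok.
All examples now run through 2 states with every (state, symbol) defined. Accept strings end in {1}, Reject strings end in {0}; accept={1}.

states=2 start=0 accept={1} delta: 0a->1 0b->0 0c->1 1a->0 1b->0 1c->0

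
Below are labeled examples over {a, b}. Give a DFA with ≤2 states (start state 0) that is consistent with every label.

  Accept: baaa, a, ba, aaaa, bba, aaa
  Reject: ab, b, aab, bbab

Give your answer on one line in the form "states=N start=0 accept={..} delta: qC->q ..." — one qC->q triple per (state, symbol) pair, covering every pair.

Fold the examples into a partial DFA from state 0: repeatedly fix the first undefined (state, symbol) met by the shortest-then-alphabetical prefix, trying targets in increasing order and rejecting any under which an Accept and a Reject string meet in one state with the same remainder; add a state when all current targets are rejected. Accepting states are where Accept strings end.
a: 0a undefined. 0a->0: ok.
b: 0b undefined. 0b->0: no, baaa/ab meet in 0. Open state 1: 0b->1.
ba: 1a undefined. 1a->0: ok.
bb: 1b undefined. 1b->0: ok.
All examples now run through 2 states with every (state, symbol) defined. Accept strings end in {0}, Reject strings end in {1}; accept={0}.

states=2 start=0 accept={0} delta: 0a->0 0b->1 1a->0 1b->0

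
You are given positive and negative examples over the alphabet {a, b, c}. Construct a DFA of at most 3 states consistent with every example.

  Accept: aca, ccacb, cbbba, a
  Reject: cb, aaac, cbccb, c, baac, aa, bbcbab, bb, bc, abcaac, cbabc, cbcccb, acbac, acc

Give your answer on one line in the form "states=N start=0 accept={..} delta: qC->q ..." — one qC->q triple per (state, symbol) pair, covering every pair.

Grow the machine one transition at a time. Run the examples from 0; the earliest place one falls off (shortest prefix, ties alphabetical) gets sent to the lowest-numbered state that keeps every Accept/Reject pair distinguishable — a pair clashes when both reach the same state with identical unread suffix — and to a fresh state only if none does.
a: 0a undefined. 0a->0: no, a/aa meet in 0. Open state 1: 0a->1.
b: 0b undefined. 0b->0: ok.
c: 0c undefined. 0c->0: ok.
aa: 1a undefined. 1a->0: ok.
ab: 1b undefined. 1b->0: ok.
ac: 1c undefined. 1c->0: no, ccacb/cb meet in 0. 1c->1: no, aca/cb meet in 0. Open state 2: 1c->2.
aca: 2a undefined. 2a->0: no, aca/cb meet in 0. 2a->1: ok.
acb: 2b undefined. 2b->0: no, ccacb/cb meet in 0. 2b->1: ok.
acc: 2c undefined. 2c->0: ok.
All examples now run through 3 states with every (state, symbol) defined. Accept strings end in {1}, Reject strings end in {0,2}; accept={1}.

states=3 start=0 accept={1} delta: 0a->1 0b->0 0c->0 1a->0 1b->0 1c->2 2a->1 2b->1 2c->0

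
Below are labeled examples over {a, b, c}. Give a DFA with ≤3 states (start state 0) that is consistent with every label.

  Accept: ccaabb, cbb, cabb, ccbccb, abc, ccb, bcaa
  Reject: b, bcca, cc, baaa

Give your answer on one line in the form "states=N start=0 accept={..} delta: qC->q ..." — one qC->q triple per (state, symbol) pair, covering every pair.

states=3 start=0 accept={1} delta: 0a->0 0b->0 0c->1 1a->1 1b->1 1c->2 2a->2 2b->1 2c->1

Fold the examples into a partial DFA from state 0: repeatedly fix the first undefined (state, symbol) met by the shortest-then-alphabetical prefix, trying targets in increasing order and rejecting any under which an Accept and a Reject string meet in one state with the same remainder; add a state when all current targets are rejected. Accepting states are where Accept strings end.
a: 0a undefined. 0a->0: ok.
b: 0b undefined. 0b->0: ok.
c: 0c undefined. 0c->0: no, ccaabb/b meet in 0. Open state 1: 0c->1.
ca: 1a undefined. 1a->0: no, cabb/b meet in 0. 1a->1: ok.
cb: 1b undefined. 1b->0: no, cbb/b meet in 0. 1b->1: ok.
cc: 1c undefined. 1c->0: no, ccaabb/b meet in 0. 1c->1: no, ccaabb/bcca meet in 1. Open state 2: 1c->2.
cca: 2a undefined. 2a->0: no, ccaabb/b meet in 0. 2a->1: no, ccaabb/bcca meet in 1. 2a->2: ok.
ccb: 2b undefined. 2b->0: no, ccaabb/b meet in 0. 2b->1: ok.
ccbcc: 2c undefined. 2c->0: no, ccbccb/b meet in 0. 2c->1: ok.
All examples now run through 3 states with every (state, symbol) defined. Accept strings end in {1}, Reject strings end in {0,2}; accept={1}.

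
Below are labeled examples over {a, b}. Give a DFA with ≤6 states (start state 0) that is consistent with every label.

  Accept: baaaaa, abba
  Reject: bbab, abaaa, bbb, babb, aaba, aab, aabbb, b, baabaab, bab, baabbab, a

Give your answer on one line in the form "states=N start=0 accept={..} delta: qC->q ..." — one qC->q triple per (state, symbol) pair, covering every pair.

states=4 start=0 accept={3} delta: 0a->0 0b->1 1a->2 1b->2 2a->3 2b->0 3a->1 3b->0

State merging on the prefix tree: take the shortest (then alphabetical) example prefix whose next move is undefined and point that move at state 0, else 1, else 2, ...; a target is out if some Accept/Reject pair would then sit in one state with the same input left (inseparable). If every existing state is out, open a new one.
a: 0a undefined. 0a->0: ok.
b: 0b undefined. 0b->0: no, baaaaa/bbab meet in 0. Open state 1: 0b->1.
ba: 1a undefined. 1a->0: no, baaaaa/abaaa meet in 0. 1a->1: no, baaaaa/abaaa meet in 1. Open state 2: 1a->2.
bb: 1b undefined. 1b->0: no, abba/a meet in 0. 1b->1: no, abba/aaba meet in 2. 1b->2: ok.
baa: 2a undefined. 2a->0: no, baaaaa/abaaa meet in 0. 2a->1: no, baaaaa/bbab meet in 2. 2a->2: no, baaaaa/abaaa meet in 2. Open state 3: 2a->3.
bab: 2b undefined. 2b->0: ok.
baaa: 3a undefined. 3a->0: no, baaaaa/abaaa meet in 0. 3a->1: ok.
baab: 3b undefined. 3b->0: ok.
All examples now run through 4 states with every (state, symbol) defined. Accept strings end in {3}, Reject strings end in {0,1,2}; accept={3}.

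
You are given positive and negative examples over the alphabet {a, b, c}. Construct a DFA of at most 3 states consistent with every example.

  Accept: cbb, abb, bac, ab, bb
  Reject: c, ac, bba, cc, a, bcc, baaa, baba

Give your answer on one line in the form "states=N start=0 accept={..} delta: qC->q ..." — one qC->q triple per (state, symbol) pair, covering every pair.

Fold the examples into a partial DFA from state 0: repeatedly fix the first undefined (state, symbol) met by the shortest-then-alphabetical prefix, trying targets in increasing order and rejecting any under which an Accept and a Reject string meet in one state with the same remainder; add a state when all current targets are rejected. Accepting states are where Accept strings end.
a: 0a undefined. 0a->0: ok.
b: 0b undefined. 0b->0: no, abb/bba meet in 0. Open state 1: 0b->1.
c: 0c undefined. 0c->0: ok.
ba: 1a undefined. 1a->0: no, bac/c meet in 0. 1a->1: no, ab/baaa meet in 1. Open state 2: 1a->2.
bb: 1b undefined. 1b->0: no, cbb/c meet in 0. 1b->1: ok.
bc: 1c undefined. 1c->0: ok.
baa: 2a undefined. 2a->0: ok.
bab: 2b undefined. 2b->0: ok.
bac: 2c undefined. 2c->0: no, bac/c meet in 0. 2c->1: ok.
All examples now run through 3 states with every (state, symbol) defined. Accept strings end in {1}, Reject strings end in {0,2}; accept={1}.

states=3 start=0 accept={1} delta: 0a->0 0b->1 0c->0 1a->2 1b->1 1c->0 2a->0 2b->0 2c->1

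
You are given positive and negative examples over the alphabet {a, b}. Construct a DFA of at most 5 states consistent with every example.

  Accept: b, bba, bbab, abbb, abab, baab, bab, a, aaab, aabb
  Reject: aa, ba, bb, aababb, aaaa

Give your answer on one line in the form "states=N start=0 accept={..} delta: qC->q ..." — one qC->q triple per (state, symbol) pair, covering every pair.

states=4 start=0 accept={1,3} delta: 0a->1 0b->1 1a->2 1b->2 2a->3 2b->3 3a->0 3b->1

Grow the machine one transition at a time. Run the examples from 0; the earliest place one falls off (shortest prefix, ties alphabetical) gets sent to the lowest-numbered state that keeps every Accept/Reject pair distinguishable — a pair clashes when both reach the same state with identical unread suffix — and to a fresh state only if none does.
a: 0a undefined. 0a->0: no, a/aa meet in 0. Open state 1: 0a->1.
b: 0b undefined. 0b->0: no, b/bb meet in 0. 0b->1: ok.
aa: 1a undefined. 1a->0: no, baab/bb meet in 1 with "b" left. 1a->1: no, b/aa meet in 1. Open state 2: 1a->2.
ab: 1b undefined. 1b->0: no, bbab/bb meet in 0. 1b->1: no, b/bb meet in 1. 1b->2: ok.
aaa: 2a undefined. 2a->0: no, b/aaaa meet in 1. 2a->1: no, bbab/aa meet in 2. 2a->2: no, bba/aa meet in 2. Open state 3: 2a->3.
aab: 2b undefined. 2b->0: no, bab/aababb meet in 0. 2b->1: no, abbb/aa meet in 2. 2b->2: no, abbb/aa meet in 2. 2b->3: ok.
aaaa: 3a undefined. 3a->0: ok.
aaab: 3b undefined. 3b->0: no, bbab/aaaa meet in 0. 3b->1: ok.
All examples now run through 4 states with every (state, symbol) defined. Accept strings end in {1,3}, Reject strings end in {0,2}; accept={1,3}.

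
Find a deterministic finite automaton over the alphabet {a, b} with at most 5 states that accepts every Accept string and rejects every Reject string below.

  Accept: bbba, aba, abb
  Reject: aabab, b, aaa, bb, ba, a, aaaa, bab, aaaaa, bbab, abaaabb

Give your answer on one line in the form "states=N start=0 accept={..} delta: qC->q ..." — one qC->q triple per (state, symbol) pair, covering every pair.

states=4 start=0 accept={3} delta: 0a->1 0b->1 1a->0 1b->2 2a->3 2b->3 3a->3 3b->0

Grow the machine one transition at a time. Run the examples from 0; the earliest place one falls off (shortest prefix, ties alphabetical) gets sent to the lowest-numbered state that keeps every Accept/Reject pair distinguishable — a pair clashes when both reach the same state with identical unread suffix — and to a fresh state only if none does.
a: 0a undefined. 0a->0: no, aba/ba meet in 0 with "ba" left. Open state 1: 0a->1.
b: 0b undefined. 0b->0: no, bbba/ba meet in 1. 0b->1: ok.
aa: 1a undefined. 1a->0: ok.
ab: 1b undefined. 1b->0: no, bbba/bb meet in 0. 1b->1: no, bbba/ba meet in 0. Open state 2: 1b->2.
aba: 2a undefined. 2a->0: no, aba/ba meet in 0. 2a->1: no, aba/aabab meet in 1. 2a->2: no, aba/bb meet in 2. Open state 3: 2a->3.
abb: 2b undefined. 2b->0: no, bbba/aabab meet in 1. 2b->1: no, bbba/ba meet in 0. 2b->2: no, abb/bb meet in 2. 2b->3: ok.
abaa: 3a undefined. 3a->0: no, bbba/ba meet in 0. 3a->1: no, bbba/aabab meet in 1. 3a->2: no, bbba/bb meet in 2. 3a->3: ok.
bbab: 3b undefined. 3b->0: ok.
All examples now run through 4 states with every (state, symbol) defined. Accept strings end in {3}, Reject strings end in {0,1,2}; accept={3}.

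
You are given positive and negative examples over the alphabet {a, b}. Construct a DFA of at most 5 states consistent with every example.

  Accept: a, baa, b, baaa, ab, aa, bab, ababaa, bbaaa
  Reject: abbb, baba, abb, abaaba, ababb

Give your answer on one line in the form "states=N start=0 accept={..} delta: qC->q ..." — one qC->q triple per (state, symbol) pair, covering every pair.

states=4 start=0 accept={0,1} delta: 0a->0 0b->1 1a->2 1b->3 2a->0 2b->1 3a->0 3b->2

Grow the machine one transition at a time. Run the examples from 0; the earliest place one falls off (shortest prefix, ties alphabetical) gets sent to the lowest-numbered state that keeps every Accept/Reject pair distinguishable — a pair clashes when both reach the same state with identical unread suffix — and to a fresh state only if none does.
a: 0a undefined. 0a->0: ok.
b: 0b undefined. 0b->0: no, a/abbb meet in 0. Open state 1: 0b->1.
ba: 1a undefined. 1a->0: no, a/baba meet in 0. 1a->1: no, bab/abb meet in 1 with "b" left. Open state 2: 1a->2.
bb: 1b undefined. 1b->0: no, a/abb meet in 0. 1b->1: no, b/abbb meet in 1. 1b->2: no, bab/abbb meet in 2 with "b" left. Open state 3: 1b->3.
baa: 2a undefined. 2a->0: ok.
bab: 2b undefined. 2b->0: no, a/baba meet in 0. 2b->1: ok.
bba: 3a undefined. 3a->0: ok.
abbb: 3b undefined. 3b->0: no, a/abbb meet in 0. 3b->1: no, b/abbb meet in 1. 3b->2: ok.
All examples now run through 4 states with every (state, symbol) defined. Accept strings end in {0,1}, Reject strings end in {2,3}; accept={0,1}.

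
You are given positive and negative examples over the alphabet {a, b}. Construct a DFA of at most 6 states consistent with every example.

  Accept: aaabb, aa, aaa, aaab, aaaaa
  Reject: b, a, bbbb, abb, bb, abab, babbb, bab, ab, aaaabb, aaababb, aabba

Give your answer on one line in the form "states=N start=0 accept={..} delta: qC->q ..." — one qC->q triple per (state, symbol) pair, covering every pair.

Grow the machine one transition at a time. Run the examples from 0; the earliest place one falls off (shortest prefix, ties alphabetical) gets sent to the lowest-numbered state that keeps every Accept/Reject pair distinguishable — a pair clashes when both reach the same state with identical unread suffix — and to a fresh state only if none does.
a: 0a undefined. 0a->0: no, aaabb/abb meet in 0 with "bb" left. Open state 1: 0a->1.
b: 0b undefined. 0b->0: ok.
aa: 1a undefined. 1a->0: no, aaabb/abb meet in 1 with "bb" left. 1a->1: no, aaabb/abb meet in 1 with "bb" left. Open state 2: 1a->2.
ab: 1b undefined. 1b->0: ok.
aaa: 2a undefined. 2a->0: no, aaabb/b meet in 0. 2a->1: no, aaabb/b meet in 0. 2a->2: no, aaabb/aaaabb meet in 2 with "bb" left. Open state 3: 2a->3.
aab: 2b undefined. 2b->0: ok.
aaaa: 3a undefined. 3a->0: no, aaaaa/a meet in 1. 3a->1: ok.
aaab: 3b undefined. 3b->0: no, aaabb/b meet in 0. 3b->1: no, aaabb/b meet in 0. 3b->2: no, aaabb/b meet in 0. 3b->3: ok.
All examples now run through 4 states with every (state, symbol) defined. Accept strings end in {2,3}, Reject strings end in {0,1}; accept={2,3}.

states=4 start=0 accept={2,3} delta: 0a->1 0b->0 1a->2 1b->0 2a->3 2b->0 3a->1 3b->3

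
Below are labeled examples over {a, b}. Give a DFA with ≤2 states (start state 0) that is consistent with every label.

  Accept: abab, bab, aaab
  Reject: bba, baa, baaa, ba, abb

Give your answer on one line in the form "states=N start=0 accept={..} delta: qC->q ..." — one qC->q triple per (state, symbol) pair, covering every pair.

State merging on the prefix tree: take the shortest (then alphabetical) example prefix whose next move is undefined and point that move at state 0, else 1, else 2, ...; a target is out if some Accept/Reject pair would then sit in one state with the same input left (inseparable). If every existing state is out, open a new one.
a: 0a undefined. 0a->0: ok.
b: 0b undefined. 0b->0: no, abab/bba meet in 0. Open state 1: 0b->1.
ba: 1a undefined. 1a->0: ok.
bb: 1b undefined. 1b->0: ok.
All examples now run through 2 states with every (state, symbol) defined. Accept strings end in {1}, Reject strings end in {0}; accept={1}.

states=2 start=0 accept={1} delta: 0a->0 0b->1 1a->0 1b->0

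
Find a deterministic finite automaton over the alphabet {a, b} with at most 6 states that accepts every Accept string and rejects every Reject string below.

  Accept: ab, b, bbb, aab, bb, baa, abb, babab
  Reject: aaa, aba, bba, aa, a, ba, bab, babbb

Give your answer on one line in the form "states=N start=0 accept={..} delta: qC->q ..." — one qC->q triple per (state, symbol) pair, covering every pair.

Grow the machine one transition at a time. Run the examples from 0; the earliest place one falls off (shortest prefix, ties alphabetical) gets sent to the lowest-numbered state that keeps every Accept/Reject pair distinguishable — a pair clashes when both reach the same state with identical unread suffix — and to a fresh state only if none does.
a: 0a undefined. 0a->0: ok.
b: 0b undefined. 0b->0: no, ab/aaa meet in 0. Open state 1: 0b->1.
ba: 1a undefined. 1a->0: no, ab/bab meet in 1. 1a->1: no, ab/aba meet in 1. Open state 2: 1a->2.
bb: 1b undefined. 1b->0: no, bb/aaa meet in 0. 1b->1: ok.
baa: 2a undefined. 2a->0: no, baa/aaa meet in 0. 2a->1: ok.
bab: 2b undefined. 2b->0: no, ab/babbb meet in 1. 2b->1: no, ab/bab meet in 1. 2b->2: ok.
All examples now run through 3 states with every (state, symbol) defined. Accept strings end in {1}, Reject strings end in {0,2}; accept={1}.

states=3 start=0 accept={1} delta: 0a->0 0b->1 1a->2 1b->1 2a->1 2b->2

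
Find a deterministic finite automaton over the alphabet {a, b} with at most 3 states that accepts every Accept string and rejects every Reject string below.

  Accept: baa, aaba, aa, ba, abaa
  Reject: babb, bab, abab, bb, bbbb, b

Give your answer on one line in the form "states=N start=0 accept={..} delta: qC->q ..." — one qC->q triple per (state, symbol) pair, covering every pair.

State merging on the prefix tree: take the shortest (then alphabetical) example prefix whose next move is undefined and point that move at state 0, else 1, else 2, ...; a target is out if some Accept/Reject pair would then sit in one state with the same input left (inseparable). If every existing state is out, open a new one.
a: 0a undefined. 0a->0: ok.
b: 0b undefined. 0b->0: no, baa/babb meet in 0. Open state 1: 0b->1.
ba: 1a undefined. 1a->0: ok.
bb: 1b undefined. 1b->0: no, baa/babb meet in 0. 1b->1: ok.
All examples now run through 2 states with every (state, symbol) defined. Accept strings end in {0}, Reject strings end in {1}; accept={0}.

states=2 start=0 accept={0} delta: 0a->0 0b->1 1a->0 1b->1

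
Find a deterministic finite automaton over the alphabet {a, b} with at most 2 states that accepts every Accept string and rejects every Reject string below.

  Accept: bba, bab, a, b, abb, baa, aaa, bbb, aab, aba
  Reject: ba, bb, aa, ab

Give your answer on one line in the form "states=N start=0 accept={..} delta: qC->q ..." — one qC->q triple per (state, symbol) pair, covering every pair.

states=2 start=0 accept={1} delta: 0a->1 0b->1 1a->0 1b->0

Fold the examples into a partial DFA from state 0: repeatedly fix the first undefined (state, symbol) met by the shortest-then-alphabetical prefix, trying targets in increasing order and rejecting any under which an Accept and a Reject string meet in one state with the same remainder; add a state when all current targets are rejected. Accepting states are where Accept strings end.
a: 0a undefined. 0a->0: no, a/aa meet in 0. Open state 1: 0a->1.
b: 0b undefined. 0b->0: no, bba/ba meet in 1. 0b->1: ok.
aa: 1a undefined. 1a->0: ok.
ab: 1b undefined. 1b->0: ok.
All examples now run through 2 states with every (state, symbol) defined. Accept strings end in {1}, Reject strings end in {0}; accept={1}.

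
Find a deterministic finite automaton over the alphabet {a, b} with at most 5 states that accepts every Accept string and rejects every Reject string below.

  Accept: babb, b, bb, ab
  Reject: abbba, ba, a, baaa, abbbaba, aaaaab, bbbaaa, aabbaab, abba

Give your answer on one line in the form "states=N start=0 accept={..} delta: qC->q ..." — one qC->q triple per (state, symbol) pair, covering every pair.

states=3 start=0 accept={0} delta: 0a->1 0b->0 1a->2 1b->0 2a->2 2b->1

State merging on the prefix tree: take the shortest (then alphabetical) example prefix whose next move is undefined and point that move at state 0, else 1, else 2, ...; a target is out if some Accept/Reject pair would then sit in one state with the same input left (inseparable). If every existing state is out, open a new one.
a: 0a undefined. 0a->0: no, b/aaaaab meet in 0 with "b" left. Open state 1: 0a->1.
b: 0b undefined. 0b->0: ok.
aa: 1a undefined. 1a->0: no, b/aabbaab meet in 0. 1a->1: no, ab/aaaaab meet in 1 with "b" left. Open state 2: 1a->2.
ab: 1b undefined. 1b->0: ok.
aaa: 2a undefined. 2a->0: no, babb/baaa meet in 0. 2a->1: no, babb/aaaaab meet in 0. 2a->2: ok.
aab: 2b undefined. 2b->0: no, babb/aaaaab meet in 0. 2b->1: ok.
All examples now run through 3 states with every (state, symbol) defined. Accept strings end in {0}, Reject strings end in {1,2}; accept={0}.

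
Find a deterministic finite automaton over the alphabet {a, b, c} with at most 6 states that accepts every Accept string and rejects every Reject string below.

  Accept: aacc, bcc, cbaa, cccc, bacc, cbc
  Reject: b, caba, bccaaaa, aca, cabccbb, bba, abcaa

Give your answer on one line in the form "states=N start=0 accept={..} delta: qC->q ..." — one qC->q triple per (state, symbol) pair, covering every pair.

Fold the examples into a partial DFA from state 0: repeatedly fix the first undefined (state, symbol) met by the shortest-then-alphabetical prefix, trying targets in increasing order and rejecting any under which an Accept and a Reject string meet in one state with the same remainder; add a state when all current targets are rejected. Accepting states are where Accept strings end.
a: 0a undefined. 0a->0: ok.
b: 0b undefined. 0b->0: ok.
c: 0c undefined. 0c->0: no, aacc/b meet in 0. Open state 1: 0c->1.
ca: 1a undefined. 1a->0: ok.
cb: 1b undefined. 1b->0: no, cbaa/b meet in 0. 1b->1: no, cbaa/b meet in 0. Open state 2: 1b->2.
cc: 1c undefined. 1c->0: no, aacc/b meet in 0. 1c->1: ok.
cba: 2a undefined. 2a->0: no, cbaa/b meet in 0. 2a->1: no, cbaa/b meet in 0. 2a->2: ok.
cbc: 2c undefined. 2c->0: no, cbc/b meet in 0. 2c->1: ok.
cabccbb: 2b undefined. 2b->0: ok.
All examples now run through 3 states with every (state, symbol) defined. Accept strings end in {1,2}, Reject strings end in {0}; accept={1,2}.

states=3 start=0 accept={1,2} delta: 0a->0 0b->0 0c->1 1a->0 1b->2 1c->1 2a->2 2b->0 2c->1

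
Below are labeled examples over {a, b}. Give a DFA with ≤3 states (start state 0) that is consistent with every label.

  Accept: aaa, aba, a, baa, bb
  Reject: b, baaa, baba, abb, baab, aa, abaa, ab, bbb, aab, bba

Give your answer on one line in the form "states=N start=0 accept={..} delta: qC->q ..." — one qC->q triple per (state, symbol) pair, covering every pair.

states=3 start=0 accept={1} delta: 0a->1 0b->2 1a->0 1b->0 2a->0 2b->1

Grow the machine one transition at a time. Run the examples from 0; the earliest place one falls off (shortest prefix, ties alphabetical) gets sent to the lowest-numbered state that keeps every Accept/Reject pair distinguishable — a pair clashes when both reach the same state with identical unread suffix — and to a fresh state only if none does.
a: 0a undefined. 0a->0: no, aaa/aa meet in 0. Open state 1: 0a->1.
b: 0b undefined. 0b->0: no, aaa/baaa meet in 1 with "aa" left. 0b->1: no, aba/bba meet in 1 with "ba" left. Open state 2: 0b->2.
aa: 1a undefined. 1a->0: ok.
ab: 1b undefined. 1b->0: ok.
ba: 2a undefined. 2a->0: ok.
bb: 2b undefined. 2b->0: no, aaa/bba meet in 1. 2b->1: ok.
All examples now run through 3 states with every (state, symbol) defined. Accept strings end in {1}, Reject strings end in {0,2}; accept={1}.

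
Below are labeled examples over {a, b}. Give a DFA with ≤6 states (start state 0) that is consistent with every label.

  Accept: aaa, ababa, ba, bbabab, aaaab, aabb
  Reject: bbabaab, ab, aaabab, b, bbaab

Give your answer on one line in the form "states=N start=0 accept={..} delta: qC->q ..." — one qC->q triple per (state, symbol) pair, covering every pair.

states=6 start=0 accept={1,2,4} delta: 0a->1 0b->0 1a->2 1b->3 2a->4 2b->3 3a->5 3b->1 4a->3 4b->0 5a->0 5b->1

Grow the machine one transition at a time. Run the examples from 0; the earliest place one falls off (shortest prefix, ties alphabetical) gets sent to the lowest-numbered state that keeps every Accept/Reject pair distinguishable — a pair clashes when both reach the same state with identical unread suffix — and to a fresh state only if none does.
a: 0a undefined. 0a->0: no, aaaab/ab meet in 0 with "b" left. Open state 1: 0a->1.
b: 0b undefined. 0b->0: ok.
aa: 1a undefined. 1a->0: no, bbabab/aaabab meet in 1 with "bab" left. 1a->1: no, bbabab/aaabab meet in 1 with "bab" left. Open state 2: 1a->2.
ab: 1b undefined. 1b->0: no, bbabab/ab meet in 0. 1b->1: no, ba/ab meet in 1. 1b->2: no, aaaab/bbabaab meet in 2 with "aab" left. Open state 3: 1b->3.
aaa: 2a undefined. 2a->0: no, aaa/b meet in 0. 2a->1: no, bbabab/aaabab meet in 3 with "ab" left. 2a->2: no, aaaab/bbaab meet in 2 with "b" left. 2a->3: no, aaa/ab meet in 3. Open state 4: 2a->4.
aab: 2b undefined. 2b->0: no, aabb/b meet in 0. 2b->1: no, ba/bbaab meet in 1. 2b->2: no, aabb/bbaab meet in 2. 2b->3: ok.
aba: 3a undefined. 3a->0: no, bbabab/b meet in 0. 3a->1: no, bbabab/bbabaab meet in 3. 3a->2: no, bbabab/ab meet in 3. 3a->3: no, bbabab/bbabaab meet in 3 with "b" left. 3a->4: no, aaaab/bbabaab meet in 4 with "ab" left. Open state 5: 3a->5.
aaaa: 4a undefined. 4a->0: no, aaaab/b meet in 0. 4a->1: no, aaaab/ab meet in 3. 4a->2: no, aaaab/ab meet in 3. 4a->3: ok.
aaab: 4b undefined. 4b->0: ok.
aabb: 3b undefined. 3b->0: no, aaaab/b meet in 0. 3b->1: ok.
abab: 5b undefined. 5b->0: no, bbabab/b meet in 0. 5b->1: ok.
bbabaa: 5a undefined. 5a->0: ok.
All examples now run through 6 states with every (state, symbol) defined. Accept strings end in {1,2,4}, Reject strings end in {0,3}; accept={1,2,4}.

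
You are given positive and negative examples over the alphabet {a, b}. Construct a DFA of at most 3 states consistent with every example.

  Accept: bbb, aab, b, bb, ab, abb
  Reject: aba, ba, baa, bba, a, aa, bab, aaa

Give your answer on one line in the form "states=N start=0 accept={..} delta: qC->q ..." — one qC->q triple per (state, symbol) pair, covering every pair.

Fold the examples into a partial DFA from state 0: repeatedly fix the first undefined (state, symbol) met by the shortest-then-alphabetical prefix, trying targets in increasing order and rejecting any under which an Accept and a Reject string meet in one state with the same remainder; add a state when all current targets are rejected. Accepting states are where Accept strings end.
a: 0a undefined. 0a->0: ok.
b: 0b undefined. 0b->0: no, bbb/aba meet in 0. Open state 1: 0b->1.
ba: 1a undefined. 1a->0: no, aab/bab meet in 1. 1a->1: no, aab/aba meet in 1. Open state 2: 1a->2.
bb: 1b undefined. 1b->0: no, bb/bba meet in 0. 1b->1: ok.
baa: 2a undefined. 2a->0: ok.
bab: 2b undefined. 2b->0: ok.
All examples now run through 3 states with every (state, symbol) defined. Accept strings end in {1}, Reject strings end in {0,2}; accept={1}.

states=3 start=0 accept={1} delta: 0a->0 0b->1 1a->2 1b->1 2a->0 2b->0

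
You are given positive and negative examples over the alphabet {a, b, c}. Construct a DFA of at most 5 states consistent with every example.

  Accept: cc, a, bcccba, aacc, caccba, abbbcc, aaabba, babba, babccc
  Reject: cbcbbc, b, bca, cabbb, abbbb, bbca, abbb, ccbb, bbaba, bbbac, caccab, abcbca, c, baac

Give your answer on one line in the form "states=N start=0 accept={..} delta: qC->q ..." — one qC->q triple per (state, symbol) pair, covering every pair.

State merging on the prefix tree: take the shortest (then alphabetical) example prefix whose next move is undefined and point that move at state 0, else 1, else 2, ...; a target is out if some Accept/Reject pair would then sit in one state with the same input left (inseparable). If every existing state is out, open a new one.
a: 0a undefined. 0a->0: ok.
b: 0b undefined. 0b->0: no, a/b meet in 0. Open state 1: 0b->1.
c: 0c undefined. 0c->0: no, cc/c meet in 0. 0c->1: ok.
ba: 1a undefined. 1a->0: ok.
bb: 1b undefined. 1b->0: no, cc/cbcbbc meet in 1 with "c" left. 1b->1: no, a/bbaba meet in 0. Open state 2: 1b->2.
bc: 1c undefined. 1c->0: no, cc/bca meet in 0. 1c->1: no, cc/b meet in 1. 1c->2: no, aaabba/bca meet in 2 with "a" left. Open state 3: 1c->3.
bba: 2a undefined. 2a->0: no, a/bbaba meet in 0. 2a->1: no, aaabba/b meet in 1. 2a->2: ok.
bbb: 2b undefined. 2b->0: no, a/cabbb meet in 0. 2b->1: no, a/bbaba meet in 0. 2b->2: no, aaabba/cabbb meet in 2. 2b->3: no, cc/cabbb meet in 3. Open state 4: 2b->4.
bbc: 2c undefined. 2c->0: no, a/cbcbbc meet in 0. 2c->1: no, a/bbca meet in 0. 2c->2: no, aaabba/bbca meet in 2. 2c->3: ok.
bca: 3a undefined. 3a->0: no, a/bca meet in 0. 3a->1: no, aaabba/caccab meet in 2. 3a->2: no, aaabba/bca meet in 2. 3a->3: no, cc/bca meet in 3. 3a->4: ok.
bcc: 3c undefined. 3c->0: no, babccc/b meet in 1. 3c->1: ok.
ccb: 3b undefined. 3b->0: no, cc/cbcbbc meet in 3. 3b->1: no, cc/cbcbbc meet in 3. 3b->2: ok.
bbba: 4a undefined. 4a->0: no, a/bbaba meet in 0. 4a->1: no, cc/bbbac meet in 3. 4a->2: no, cc/bbbac meet in 3. 4a->3: no, cc/bbaba meet in 3. 4a->4: ok.
abbbb: 4b undefined. 4b->0: no, a/abbbb meet in 0. 4b->1: ok.
abbbc: 4c undefined. 4c->0: no, a/cbcbbc meet in 0. 4c->1: ok.
All examples now run through 5 states with every (state, symbol) defined. Accept strings end in {0,2,3}, Reject strings end in {1,4}; accept={0,2,3}.

states=5 start=0 accept={0,2,3} delta: 0a->0 0b->1 0c->1 1a->0 1b->2 1c->3 2a->2 2b->4 2c->3 3a->4 3b->2 3c->1 4a->4 4b->1 4c->1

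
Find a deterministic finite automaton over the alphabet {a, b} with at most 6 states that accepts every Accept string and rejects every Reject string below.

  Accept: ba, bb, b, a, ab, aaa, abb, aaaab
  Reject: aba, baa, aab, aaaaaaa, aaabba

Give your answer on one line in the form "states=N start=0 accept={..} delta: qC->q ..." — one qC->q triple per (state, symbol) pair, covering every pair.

Fold the examples into a partial DFA from state 0: repeatedly fix the first undefined (state, symbol) met by the shortest-then-alphabetical prefix, trying targets in increasing order and rejecting any under which an Accept and a Reject string meet in one state with the same remainder; add a state when all current targets are rejected. Accepting states are where Accept strings end.
a: 0a undefined. 0a->0: no, ba/aba meet in 0 with "ba" left. Open state 1: 0a->1.
b: 0b undefined. 0b->0: ok.
aa: 1a undefined. 1a->0: no, ba/aaaaaaa meet in 1. 1a->1: no, ba/baa meet in 1. Open state 2: 1a->2.
ab: 1b undefined. 1b->0: no, ba/aba meet in 1. 1b->1: ok.
aaa: 2a undefined. 2a->0: no, ba/aaaaaaa meet in 1. 2a->1: no, ba/aaaaaaa meet in 1. 2a->2: no, aaa/aba meet in 2. Open state 3: 2a->3.
aab: 2b undefined. 2b->0: no, bb/aab meet in 0. 2b->1: no, ba/aab meet in 1. 2b->2: ok.
aaaa: 3a undefined. 3a->0: no, aaa/aaaaaaa meet in 3. 3a->1: no, ba/aaaaaaa meet in 1. 3a->2: no, aaa/aaaaaaa meet in 3. 3a->3: no, aaa/aaaaaaa meet in 3. Open state 4: 3a->4.
aaab: 3b undefined. 3b->0: no, ba/aaabba meet in 1. 3b->1: ok.
aaaaa: 4a undefined. 4a->0: ok.
aaaab: 4b undefined. 4b->0: ok.
All examples now run through 5 states with every (state, symbol) defined. Accept strings end in {0,1,3}, Reject strings end in {2}; accept={0,1,3}.

states=5 start=0 accept={0,1,3} delta: 0a->1 0b->0 1a->2 1b->1 2a->3 2b->2 3a->4 3b->1 4a->0 4b->0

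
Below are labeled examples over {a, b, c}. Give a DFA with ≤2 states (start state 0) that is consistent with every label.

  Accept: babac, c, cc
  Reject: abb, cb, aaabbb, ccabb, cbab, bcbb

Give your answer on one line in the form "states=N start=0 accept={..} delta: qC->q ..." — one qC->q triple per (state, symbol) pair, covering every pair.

states=2 start=0 accept={1} delta: 0a->0 0b->0 0c->1 1a->0 1b->0 1c->1

Fold the examples into a partial DFA from state 0: repeatedly fix the first undefined (state, symbol) met by the shortest-then-alphabetical prefix, trying targets in increasing order and rejecting any under which an Accept and a Reject string meet in one state with the same remainder; add a state when all current targets are rejected. Accepting states are where Accept strings end.
a: 0a undefined. 0a->0: ok.
b: 0b undefined. 0b->0: ok.
c: 0c undefined. 0c->0: no, babac/abb meet in 0. Open state 1: 0c->1.
cb: 1b undefined. 1b->0: ok.
cc: 1c undefined. 1c->0: no, cc/abb meet in 0. 1c->1: ok.
cca: 1a undefined. 1a->0: ok.
All examples now run through 2 states with every (state, symbol) defined. Accept strings end in {1}, Reject strings end in {0}; accept={1}.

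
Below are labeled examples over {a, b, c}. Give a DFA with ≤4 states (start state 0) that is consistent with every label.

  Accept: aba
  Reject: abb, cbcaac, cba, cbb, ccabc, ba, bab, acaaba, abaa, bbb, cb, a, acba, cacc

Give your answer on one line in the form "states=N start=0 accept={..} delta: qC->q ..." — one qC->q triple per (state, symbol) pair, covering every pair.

states=3 start=0 accept={2} delta: 0a->1 0b->0 0c->0 1a->2 1b->1 1c->0 2a->0 2b->0 2c->0

Fold the examples into a partial DFA from state 0: repeatedly fix the first undefined (state, symbol) met by the shortest-then-alphabetical prefix, trying targets in increasing order and rejecting any under which an Accept and a Reject string meet in one state with the same remainder; add a state when all current targets are rejected. Accepting states are where Accept strings end.
a: 0a undefined. 0a->0: no, aba/ba meet in 0 with "ba" left. Open state 1: 0a->1.
b: 0b undefined. 0b->0: ok.
c: 0c undefined. 0c->0: ok.
ab: 1b undefined. 1b->0: no, aba/cba meet in 1. 1b->1: ok.
ac: 1c undefined. 1c->0: ok.
aba: 1a undefined. 1a->0: no, aba/cbcaac meet in 0. 1a->1: no, aba/abb meet in 1. Open state 2: 1a->2.
abaa: 2a undefined. 2a->0: ok.
acaab: 2b undefined. 2b->0: ok.
cbcaac: 2c undefined. 2c->0: ok.
All examples now run through 3 states with every (state, symbol) defined. Accept strings end in {2}, Reject strings end in {0,1}; accept={2}.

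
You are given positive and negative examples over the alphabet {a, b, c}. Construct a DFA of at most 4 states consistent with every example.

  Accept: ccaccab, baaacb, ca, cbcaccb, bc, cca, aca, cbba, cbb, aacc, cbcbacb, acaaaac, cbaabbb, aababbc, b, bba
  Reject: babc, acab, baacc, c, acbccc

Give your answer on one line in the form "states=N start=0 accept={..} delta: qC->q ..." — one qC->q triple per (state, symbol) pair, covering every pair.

states=4 start=0 accept={0,1,3} delta: 0a->0 0b->1 0c->2 1a->1 1b->0 1c->0 2a->3 2b->0 2c->0 3a->1 3b->2 3c->0

State merging on the prefix tree: take the shortest (then alphabetical) example prefix whose next move is undefined and point that move at state 0, else 1, else 2, ...; a target is out if some Accept/Reject pair would then sit in one state with the same input left (inseparable). If every existing state is out, open a new one.
a: 0a undefined. 0a->0: ok.
b: 0b undefined. 0b->0: no, bc/babc meet in 0 with "c" left. Open state 1: 0b->1.
c: 0c undefined. 0c->0: no, ccaccab/acab meet in 1. 0c->1: no, b/c meet in 1. Open state 2: 0c->2.
ba: 1a undefined. 1a->0: no, bc/babc meet in 1 with "c" left. 1a->1: ok.
bb: 1b undefined. 1b->0: ok.
bc: 1c undefined. 1c->0: ok.
ca: 2a undefined. 2a->0: no, baaacb/acab meet in 1. 2a->1: no, bc/acab meet in 0. 2a->2: no, ca/babc meet in 2. Open state 3: 2a->3.
cb: 2b undefined. 2b->0: ok.
cc: 2c undefined. 2c->0: ok.
acaa: 3a undefined. 3a->0: no, acaaaac/babc meet in 2. 3a->1: ok.
acab: 3b undefined. 3b->0: no, bc/acab meet in 0. 3b->1: no, ccaccab/acab meet in 1. 3b->2: ok.
cbcac: 3c undefined. 3c->0: ok.
All examples now run through 4 states with every (state, symbol) defined. Accept strings end in {0,1,3}, Reject strings end in {2}; accept={0,1,3}.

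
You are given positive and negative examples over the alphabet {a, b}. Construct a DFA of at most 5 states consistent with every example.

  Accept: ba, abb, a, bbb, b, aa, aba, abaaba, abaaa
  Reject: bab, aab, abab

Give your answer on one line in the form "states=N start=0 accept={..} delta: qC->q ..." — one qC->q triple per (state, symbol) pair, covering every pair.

states=3 start=0 accept={0,1} delta: 0a->1 0b->0 1a->1 1b->2 2a->1 2b->0

Grow the machine one transition at a time. Run the examples from 0; the earliest place one falls off (shortest prefix, ties alphabetical) gets sent to the lowest-numbered state that keeps every Accept/Reject pair distinguishable — a pair clashes when both reach the same state with identical unread suffix — and to a fresh state only if none does.
a: 0a undefined. 0a->0: no, b/aab meet in 0 with "b" left. Open state 1: 0a->1.
b: 0b undefined. 0b->0: ok.
aa: 1a undefined. 1a->0: no, bbb/aab meet in 0. 1a->1: ok.
ab: 1b undefined. 1b->0: no, abb/bab meet in 0. 1b->1: no, ba/bab meet in 1. Open state 2: 1b->2.
aba: 2a undefined. 2a->0: no, bbb/abab meet in 0. 2a->1: ok.
abb: 2b undefined. 2b->0: ok.
All examples now run through 3 states with every (state, symbol) defined. Accept strings end in {0,1}, Reject strings end in {2}; accept={0,1}.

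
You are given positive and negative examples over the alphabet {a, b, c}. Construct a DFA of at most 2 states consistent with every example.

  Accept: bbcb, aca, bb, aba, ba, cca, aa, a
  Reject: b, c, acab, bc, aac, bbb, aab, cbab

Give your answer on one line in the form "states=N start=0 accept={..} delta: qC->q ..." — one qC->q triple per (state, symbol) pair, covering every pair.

Fold the examples into a partial DFA from state 0: repeatedly fix the first undefined (state, symbol) met by the shortest-then-alphabetical prefix, trying targets in increasing order and rejecting any under which an Accept and a Reject string meet in one state with the same remainder; add a state when all current targets are rejected. Accepting states are where Accept strings end.
a: 0a undefined. 0a->0: ok.
b: 0b undefined. 0b->0: no, bb/b meet in 0. Open state 1: 0b->1.
c: 0c undefined. 0c->0: no, aca/c meet in 0. 0c->1: ok.
ba: 1a undefined. 1a->0: ok.
bb: 1b undefined. 1b->0: ok.
bc: 1c undefined. 1c->0: no, bbcb/bc meet in 0. 1c->1: ok.
All examples now run through 2 states with every (state, symbol) defined. Accept strings end in {0}, Reject strings end in {1}; accept={0}.

states=2 start=0 accept={0} delta: 0a->0 0b->1 0c->1 1a->0 1b->0 1c->1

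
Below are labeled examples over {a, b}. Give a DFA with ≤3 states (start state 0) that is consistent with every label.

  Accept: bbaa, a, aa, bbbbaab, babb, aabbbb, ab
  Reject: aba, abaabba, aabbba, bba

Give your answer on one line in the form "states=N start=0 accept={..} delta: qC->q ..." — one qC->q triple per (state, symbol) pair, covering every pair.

Fold the examples into a partial DFA from state 0: repeatedly fix the first undefined (state, symbol) met by the shortest-then-alphabetical prefix, trying targets in increasing order and rejecting any under which an Accept and a Reject string meet in one state with the same remainder; add a state when all current targets are rejected. Accepting states are where Accept strings end.
a: 0a undefined. 0a->0: ok.
b: 0b undefined. 0b->0: no, bbaa/aba meet in 0. Open state 1: 0b->1.
ba: 1a undefined. 1a->0: no, a/aba meet in 0. 1a->1: no, ab/aba meet in 1. Open state 2: 1a->2.
bb: 1b undefined. 1b->0: no, bbaa/bba meet in 0. 1b->1: ok.
bab: 2b undefined. 2b->0: ok.
abaa: 2a undefined. 2a->0: ok.
All examples now run through 3 states with every (state, symbol) defined. Accept strings end in {0,1}, Reject strings end in {2}; accept={0,1}.

states=3 start=0 accept={0,1} delta: 0a->0 0b->1 1a->2 1b->1 2a->0 2b->0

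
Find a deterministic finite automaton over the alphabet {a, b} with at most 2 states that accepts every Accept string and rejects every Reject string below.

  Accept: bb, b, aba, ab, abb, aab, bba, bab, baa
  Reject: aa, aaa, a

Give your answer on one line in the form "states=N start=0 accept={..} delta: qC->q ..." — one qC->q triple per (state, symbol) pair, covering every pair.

states=2 start=0 accept={1} delta: 0a->0 0b->1 1a->1 1b->1

State merging on the prefix tree: take the shortest (then alphabetical) example prefix whose next move is undefined and point that move at state 0, else 1, else 2, ...; a target is out if some Accept/Reject pair would then sit in one state with the same input left (inseparable). If every existing state is out, open a new one.
a: 0a undefined. 0a->0: ok.
b: 0b undefined. 0b->0: no, bb/aa meet in 0. Open state 1: 0b->1.
ba: 1a undefined. 1a->0: no, aba/aa meet in 0. 1a->1: ok.
bb: 1b undefined. 1b->0: no, bb/aa meet in 0. 1b->1: ok.
All examples now run through 2 states with every (state, symbol) defined. Accept strings end in {1}, Reject strings end in {0}; accept={1}.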